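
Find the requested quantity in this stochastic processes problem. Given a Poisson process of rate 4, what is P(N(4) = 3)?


P(N(t)=k) = (lambda*t)^k * exp(-lambda*t) / k!
lambda*t = 16
= 16^3 * exp(-16) / 3!
= 4096 * 1.1254e-07 / 6
= 7.6824e-05

7.6824e-05


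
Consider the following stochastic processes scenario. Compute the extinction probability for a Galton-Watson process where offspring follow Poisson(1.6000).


Since mu = 1.6000 > 1, extinction prob q < 1.
Solve s = exp(mu*(s-1)) iteratively.
q = 0.3580

0.3580


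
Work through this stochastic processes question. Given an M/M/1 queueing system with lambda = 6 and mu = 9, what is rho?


rho = lambda/mu
= 6/9
= 0.6667

0.6667


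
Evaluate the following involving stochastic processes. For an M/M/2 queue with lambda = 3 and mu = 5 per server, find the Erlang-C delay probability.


a = lambda/mu = 0.6000
rho = a/c = 0.3000
Erlang-C formula applied:
C(c,a) = 0.1385

0.1385


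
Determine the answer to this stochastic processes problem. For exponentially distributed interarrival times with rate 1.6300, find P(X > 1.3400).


P(X > t) = exp(-lambda * t)
= exp(-1.6300 * 1.3400)
= exp(-2.1842) = 0.1126

0.1126


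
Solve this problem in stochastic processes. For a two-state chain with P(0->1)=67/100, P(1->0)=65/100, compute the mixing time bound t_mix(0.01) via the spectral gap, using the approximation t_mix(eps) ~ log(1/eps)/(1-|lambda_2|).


lambda_2 = |1 - p01 - p10| = |1 - 0.6700 - 0.6500| = 0.3200
t_mix ~ log(1/eps)/(1 - |lambda_2|)
= log(100)/(1 - 0.3200) = 4.6052/0.6800
= 6.7723

6.7723


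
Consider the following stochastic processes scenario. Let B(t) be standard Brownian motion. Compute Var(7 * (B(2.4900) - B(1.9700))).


Var(alpha*(B(t)-B(s))) = alpha^2 * (t-s)
= 7^2 * (2.4900 - 1.9700)
= 49 * 0.5200
= 25.4800

25.4800


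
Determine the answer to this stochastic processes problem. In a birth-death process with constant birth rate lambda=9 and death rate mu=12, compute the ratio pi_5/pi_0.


For birth-death process, pi_n/pi_0 = (lambda/mu)^n
= (9/12)^5
= 0.2373

0.2373


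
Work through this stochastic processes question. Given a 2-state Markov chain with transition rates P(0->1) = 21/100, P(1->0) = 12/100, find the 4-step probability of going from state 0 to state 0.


Computing P^4 by matrix multiplication.
P = [[0.7900, 0.2100], [0.1200, 0.8800]]
After raising P to the power 4:
P^4(0,0) = 0.4919

0.4919


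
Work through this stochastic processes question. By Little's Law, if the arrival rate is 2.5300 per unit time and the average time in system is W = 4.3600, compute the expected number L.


Little's Law: L = lambda * W
= 2.5300 * 4.3600
= 11.0308

11.0308


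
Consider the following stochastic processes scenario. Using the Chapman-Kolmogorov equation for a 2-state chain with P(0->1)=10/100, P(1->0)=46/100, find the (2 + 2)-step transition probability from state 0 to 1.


P^4 = P^2 * P^2
Computing via matrix multiplication of the transition matrix.
Entry (0,1) of P^4 = 0.1719

0.1719


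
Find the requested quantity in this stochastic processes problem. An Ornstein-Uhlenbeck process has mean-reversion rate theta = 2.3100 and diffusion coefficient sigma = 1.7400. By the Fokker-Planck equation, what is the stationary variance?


Stationary variance = sigma^2 / (2*theta)
= 1.7400^2 / (2*2.3100)
= 3.0276 / 4.6200
= 0.6553

0.6553


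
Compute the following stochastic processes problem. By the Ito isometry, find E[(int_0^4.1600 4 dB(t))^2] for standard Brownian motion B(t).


By Ito isometry: E[(int f dB)^2] = int f^2 dt
= 4^2 * 4.1600
= 16 * 4.1600 = 66.5600

66.5600


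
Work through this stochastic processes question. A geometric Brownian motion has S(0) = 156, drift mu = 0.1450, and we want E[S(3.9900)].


E[S(t)] = S(0) * exp(mu * t)
= 156 * exp(0.1450 * 3.9900)
= 156 * 1.7835
= 278.2183

278.2183


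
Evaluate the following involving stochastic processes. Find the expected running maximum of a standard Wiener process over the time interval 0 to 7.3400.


E(max B(s)) = sqrt(2t/pi)
= sqrt(2*7.3400/pi)
= sqrt(4.6728)
= 2.1617

2.1617


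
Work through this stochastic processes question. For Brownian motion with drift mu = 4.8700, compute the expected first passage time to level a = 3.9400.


Expected first passage time = a/mu
= 3.9400/4.8700
= 0.8090

0.8090


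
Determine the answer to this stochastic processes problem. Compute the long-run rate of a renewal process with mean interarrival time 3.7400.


Long-run renewal rate = 1/E(X)
= 1/3.7400
= 0.2674

0.2674


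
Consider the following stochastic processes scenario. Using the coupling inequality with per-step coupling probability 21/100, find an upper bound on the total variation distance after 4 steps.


TV distance bound <= (1-delta)^n
= (1 - 0.2100)^4
= 0.7900^4
= 0.3895

0.3895


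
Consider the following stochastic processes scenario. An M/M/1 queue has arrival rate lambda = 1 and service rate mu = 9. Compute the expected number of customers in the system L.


rho = 1/9 = 0.1111
L = rho/(1-rho)
= 0.1111/0.8889
= 0.1250

0.1250


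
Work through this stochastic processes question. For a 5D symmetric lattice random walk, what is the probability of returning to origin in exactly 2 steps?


P(return in 2 steps) = P(reverse first step) = 1/(2d)
= 1/10
= 0.1000

0.1000


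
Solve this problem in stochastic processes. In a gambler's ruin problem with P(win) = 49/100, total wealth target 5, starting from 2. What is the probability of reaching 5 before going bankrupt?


Gambler's ruin formula:
r = q/p = 0.5100/0.4900 = 1.0408
P(win) = (1 - r^i)/(1 - r^N)
= (1 - 1.0408^2)/(1 - 1.0408^5)
= 0.3762

0.3762


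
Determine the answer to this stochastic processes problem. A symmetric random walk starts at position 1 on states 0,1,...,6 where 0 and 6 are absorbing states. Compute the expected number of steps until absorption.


For symmetric RW on 0,...,N with absorbing barriers, E(i) = i*(N-i)
E(1) = 1 * 5 = 5

5


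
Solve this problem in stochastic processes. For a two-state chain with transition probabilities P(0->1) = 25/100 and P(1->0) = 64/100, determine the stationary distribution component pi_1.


Stationary distribution: pi_0 = p10/(p01+p10), pi_1 = p01/(p01+p10)
p01 = 0.2500, p10 = 0.6400
pi_1 = 0.2809

0.2809


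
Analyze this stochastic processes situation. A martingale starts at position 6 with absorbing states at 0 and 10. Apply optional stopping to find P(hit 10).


By optional stopping theorem: E(M at tau) = M(0) = 6
P(hit 10)*10 + P(hit 0)*0 = 6
P(hit 10) = (6 - 0)/(10 - 0) = 3/5 = 0.6000

0.6000


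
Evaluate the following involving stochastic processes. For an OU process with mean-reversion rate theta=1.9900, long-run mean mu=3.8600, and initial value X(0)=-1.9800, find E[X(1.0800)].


E[X(t)] = mu + (X(0) - mu)*exp(-theta*t)
= 3.8600 + (-1.9800 - 3.8600)*exp(-1.9900*1.0800)
= 3.8600 + -5.8400 * 0.1166
= 3.1792

3.1792


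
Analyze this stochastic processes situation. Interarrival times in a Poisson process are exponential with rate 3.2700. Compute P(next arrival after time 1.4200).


P(X > t) = exp(-lambda * t)
= exp(-3.2700 * 1.4200)
= exp(-4.6434) = 0.0096

0.0096


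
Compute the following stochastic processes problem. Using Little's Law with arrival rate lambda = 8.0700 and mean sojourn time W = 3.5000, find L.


Little's Law: L = lambda * W
= 8.0700 * 3.5000
= 28.2450

28.2450


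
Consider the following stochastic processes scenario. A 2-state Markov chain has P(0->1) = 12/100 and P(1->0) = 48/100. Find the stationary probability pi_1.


Stationary distribution: pi_0 = p10/(p01+p10), pi_1 = p01/(p01+p10)
p01 = 0.1200, p10 = 0.4800
pi_1 = 0.2000

0.2000


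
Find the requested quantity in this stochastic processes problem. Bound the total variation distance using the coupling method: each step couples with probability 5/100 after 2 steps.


TV distance bound <= (1-delta)^n
= (1 - 0.0500)^2
= 0.9500^2
= 0.9025

0.9025


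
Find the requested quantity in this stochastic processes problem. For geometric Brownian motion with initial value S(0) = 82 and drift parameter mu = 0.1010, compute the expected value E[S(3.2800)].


E[S(t)] = S(0) * exp(mu * t)
= 82 * exp(0.1010 * 3.2800)
= 82 * 1.3927
= 114.2055

114.2055


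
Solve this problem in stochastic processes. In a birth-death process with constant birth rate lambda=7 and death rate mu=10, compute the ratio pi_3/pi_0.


For birth-death process, pi_n/pi_0 = (lambda/mu)^n
= (7/10)^3
= 0.3430

0.3430


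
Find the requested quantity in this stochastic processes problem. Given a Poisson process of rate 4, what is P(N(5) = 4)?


P(N(t)=k) = (lambda*t)^k * exp(-lambda*t) / k!
lambda*t = 20
= 20^4 * exp(-20) / 4!
= 160000 * 2.0612e-09 / 24
= 1.3741e-05

1.3741e-05


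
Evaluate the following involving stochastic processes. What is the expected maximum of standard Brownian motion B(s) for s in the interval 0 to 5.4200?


E(max B(s)) = sqrt(2t/pi)
= sqrt(2*5.4200/pi)
= sqrt(3.4505)
= 1.8575

1.8575


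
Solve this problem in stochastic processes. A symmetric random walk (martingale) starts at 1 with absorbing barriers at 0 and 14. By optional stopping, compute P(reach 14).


By optional stopping theorem: E(M at tau) = M(0) = 1
P(hit 14)*14 + P(hit 0)*0 = 1
P(hit 14) = (1 - 0)/(14 - 0) = 1/14 = 0.0714

0.0714


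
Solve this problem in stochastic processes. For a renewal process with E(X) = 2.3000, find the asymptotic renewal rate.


Long-run renewal rate = 1/E(X)
= 1/2.3000
= 0.4348

0.4348


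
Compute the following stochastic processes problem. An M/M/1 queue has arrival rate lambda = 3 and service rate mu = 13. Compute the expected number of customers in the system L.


rho = 3/13 = 0.2308
L = rho/(1-rho)
= 0.2308/0.7692
= 0.3000

0.3000


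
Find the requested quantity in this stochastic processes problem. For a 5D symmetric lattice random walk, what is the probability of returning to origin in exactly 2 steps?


P(return in 2 steps) = P(reverse first step) = 1/(2d)
= 1/10
= 0.1000

0.1000


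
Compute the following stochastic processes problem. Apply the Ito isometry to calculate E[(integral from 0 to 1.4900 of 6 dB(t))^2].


By Ito isometry: E[(int f dB)^2] = int f^2 dt
= 6^2 * 1.4900
= 36 * 1.4900 = 53.6400

53.6400


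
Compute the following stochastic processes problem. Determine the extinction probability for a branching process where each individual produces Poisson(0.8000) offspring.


Since mu = 0.8000 <= 1, extinction probability = 1.

1.0000


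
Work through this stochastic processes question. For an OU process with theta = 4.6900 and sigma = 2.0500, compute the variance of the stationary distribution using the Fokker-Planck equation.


Stationary variance = sigma^2 / (2*theta)
= 2.0500^2 / (2*4.6900)
= 4.2025 / 9.3800
= 0.4480

0.4480


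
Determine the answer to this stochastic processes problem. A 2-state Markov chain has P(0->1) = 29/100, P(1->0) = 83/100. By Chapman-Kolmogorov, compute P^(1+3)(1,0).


P^4 = P^1 * P^3
Computing via matrix multiplication of the transition matrix.
Entry (1,0) of P^4 = 0.7409

0.7409


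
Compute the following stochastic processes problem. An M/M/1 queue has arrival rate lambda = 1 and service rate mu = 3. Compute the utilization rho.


rho = lambda/mu
= 1/3
= 0.3333

0.3333


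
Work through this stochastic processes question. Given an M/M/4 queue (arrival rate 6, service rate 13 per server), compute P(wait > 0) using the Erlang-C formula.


a = lambda/mu = 0.4615
rho = a/c = 0.1154
Erlang-C formula applied:
C(c,a) = 0.0013

0.0013


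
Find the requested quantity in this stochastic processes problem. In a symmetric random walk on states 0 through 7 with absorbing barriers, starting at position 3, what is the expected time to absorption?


For symmetric RW on 0,...,N with absorbing barriers, E(i) = i*(N-i)
E(3) = 3 * 4 = 12

12


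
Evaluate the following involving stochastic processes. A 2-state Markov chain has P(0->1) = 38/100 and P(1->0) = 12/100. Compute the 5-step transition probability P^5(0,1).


Computing P^5 by matrix multiplication.
P = [[0.6200, 0.3800], [0.1200, 0.8800]]
After raising P to the power 5:
P^5(0,1) = 0.7363

0.7363


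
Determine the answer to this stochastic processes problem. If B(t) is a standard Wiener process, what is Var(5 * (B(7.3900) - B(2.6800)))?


Var(alpha*(B(t)-B(s))) = alpha^2 * (t-s)
= 5^2 * (7.3900 - 2.6800)
= 25 * 4.7100
= 117.7500

117.7500


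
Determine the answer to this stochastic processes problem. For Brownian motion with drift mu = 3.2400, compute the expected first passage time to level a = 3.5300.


Expected first passage time = a/mu
= 3.5300/3.2400
= 1.0895

1.0895


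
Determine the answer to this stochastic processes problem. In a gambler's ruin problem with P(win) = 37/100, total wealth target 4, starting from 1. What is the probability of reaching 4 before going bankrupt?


Gambler's ruin formula:
r = q/p = 0.6300/0.3700 = 1.7027
P(win) = (1 - r^i)/(1 - r^N)
= (1 - 1.7027^1)/(1 - 1.7027^4)
= 0.0949

0.0949


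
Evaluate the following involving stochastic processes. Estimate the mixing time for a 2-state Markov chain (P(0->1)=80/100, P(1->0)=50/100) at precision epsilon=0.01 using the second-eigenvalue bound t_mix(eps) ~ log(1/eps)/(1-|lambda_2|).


lambda_2 = |1 - p01 - p10| = |1 - 0.8000 - 0.5000| = 0.3000
t_mix ~ log(1/eps)/(1 - |lambda_2|)
= log(100)/(1 - 0.3000) = 4.6052/0.7000
= 6.5788

6.5788


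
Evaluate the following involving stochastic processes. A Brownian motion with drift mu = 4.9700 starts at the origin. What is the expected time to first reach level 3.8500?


Expected first passage time = a/mu
= 3.8500/4.9700
= 0.7746

0.7746


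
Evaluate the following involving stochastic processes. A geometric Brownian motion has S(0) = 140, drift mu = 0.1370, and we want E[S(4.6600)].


E[S(t)] = S(0) * exp(mu * t)
= 140 * exp(0.1370 * 4.6600)
= 140 * 1.8935
= 265.0882

265.0882


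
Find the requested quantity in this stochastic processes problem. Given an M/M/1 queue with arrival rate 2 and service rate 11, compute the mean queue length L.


rho = 2/11 = 0.1818
L = rho/(1-rho)
= 0.1818/0.8182
= 0.2222

0.2222


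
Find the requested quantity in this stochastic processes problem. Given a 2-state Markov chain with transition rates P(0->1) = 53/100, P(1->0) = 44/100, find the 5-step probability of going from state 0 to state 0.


Computing P^5 by matrix multiplication.
P = [[0.4700, 0.5300], [0.4400, 0.5600]]
After raising P to the power 5:
P^5(0,0) = 0.4536

0.4536


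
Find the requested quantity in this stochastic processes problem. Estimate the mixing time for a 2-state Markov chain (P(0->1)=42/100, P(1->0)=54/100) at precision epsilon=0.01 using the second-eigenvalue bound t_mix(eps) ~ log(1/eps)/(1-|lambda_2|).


lambda_2 = |1 - p01 - p10| = |1 - 0.4200 - 0.5400| = 0.0400
t_mix ~ log(1/eps)/(1 - |lambda_2|)
= log(100)/(1 - 0.0400) = 4.6052/0.9600
= 4.7971

4.7971


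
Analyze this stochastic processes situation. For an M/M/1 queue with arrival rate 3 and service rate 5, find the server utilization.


rho = lambda/mu
= 3/5
= 0.6000

0.6000


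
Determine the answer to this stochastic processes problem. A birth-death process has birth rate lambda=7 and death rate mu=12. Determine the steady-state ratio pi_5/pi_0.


For birth-death process, pi_n/pi_0 = (lambda/mu)^n
= (7/12)^5
= 0.0675

0.0675


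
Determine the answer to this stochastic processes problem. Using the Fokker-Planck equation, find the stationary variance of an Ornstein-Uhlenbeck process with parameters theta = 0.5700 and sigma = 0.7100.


Stationary variance = sigma^2 / (2*theta)
= 0.7100^2 / (2*0.5700)
= 0.5041 / 1.1400
= 0.4422

0.4422


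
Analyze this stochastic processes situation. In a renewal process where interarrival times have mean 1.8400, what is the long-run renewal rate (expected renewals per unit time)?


Long-run renewal rate = 1/E(X)
= 1/1.8400
= 0.5435

0.5435


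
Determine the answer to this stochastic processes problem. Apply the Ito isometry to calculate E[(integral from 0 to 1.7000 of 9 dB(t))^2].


By Ito isometry: E[(int f dB)^2] = int f^2 dt
= 9^2 * 1.7000
= 81 * 1.7000 = 137.7000

137.7000


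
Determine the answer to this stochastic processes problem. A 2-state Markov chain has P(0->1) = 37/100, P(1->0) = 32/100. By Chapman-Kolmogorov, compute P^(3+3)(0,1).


P^6 = P^3 * P^3
Computing via matrix multiplication of the transition matrix.
Entry (0,1) of P^6 = 0.5358

0.5358


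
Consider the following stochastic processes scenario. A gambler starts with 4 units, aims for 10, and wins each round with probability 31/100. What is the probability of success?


Gambler's ruin formula:
r = q/p = 0.6900/0.3100 = 2.2258
P(win) = (1 - r^i)/(1 - r^N)
= (1 - 2.2258^4)/(1 - 2.2258^10)
= 0.0079

0.0079


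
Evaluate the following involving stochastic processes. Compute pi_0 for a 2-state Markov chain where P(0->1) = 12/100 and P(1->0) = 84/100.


Stationary distribution: pi_0 = p10/(p01+p10), pi_1 = p01/(p01+p10)
p01 = 0.1200, p10 = 0.8400
pi_0 = 0.8750

0.8750


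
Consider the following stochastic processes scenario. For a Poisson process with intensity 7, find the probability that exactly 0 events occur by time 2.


P(N(t)=k) = (lambda*t)^k * exp(-lambda*t) / k!
lambda*t = 14
= 14^0 * exp(-14) / 0!
= 1 * 8.3153e-07 / 1
= 8.3153e-07

8.3153e-07


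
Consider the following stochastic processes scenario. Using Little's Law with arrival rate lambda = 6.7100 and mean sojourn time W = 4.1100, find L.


Little's Law: L = lambda * W
= 6.7100 * 4.1100
= 27.5781

27.5781


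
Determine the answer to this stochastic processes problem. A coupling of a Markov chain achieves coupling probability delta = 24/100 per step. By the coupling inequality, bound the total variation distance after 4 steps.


TV distance bound <= (1-delta)^n
= (1 - 0.2400)^4
= 0.7600^4
= 0.3336

0.3336


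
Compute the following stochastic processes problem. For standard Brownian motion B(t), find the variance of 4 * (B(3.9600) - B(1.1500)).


Var(alpha*(B(t)-B(s))) = alpha^2 * (t-s)
= 4^2 * (3.9600 - 1.1500)
= 16 * 2.8100
= 44.9600

44.9600


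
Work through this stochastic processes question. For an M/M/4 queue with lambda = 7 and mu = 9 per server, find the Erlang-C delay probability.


a = lambda/mu = 0.7778
rho = a/c = 0.1944
Erlang-C formula applied:
C(c,a) = 0.0087

0.0087


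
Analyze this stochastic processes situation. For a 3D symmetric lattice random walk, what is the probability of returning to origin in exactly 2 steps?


P(return in 2 steps) = P(reverse first step) = 1/(2d)
= 1/6
= 0.1667

0.1667


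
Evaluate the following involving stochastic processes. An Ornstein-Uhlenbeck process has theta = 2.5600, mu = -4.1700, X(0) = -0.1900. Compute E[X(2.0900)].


E[X(t)] = mu + (X(0) - mu)*exp(-theta*t)
= -4.1700 + (-0.1900 - -4.1700)*exp(-2.5600*2.0900)
= -4.1700 + 3.9800 * 0.0047
= -4.1511

-4.1511


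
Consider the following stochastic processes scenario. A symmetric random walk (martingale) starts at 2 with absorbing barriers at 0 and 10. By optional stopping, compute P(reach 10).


By optional stopping theorem: E(M at tau) = M(0) = 2
P(hit 10)*10 + P(hit 0)*0 = 2
P(hit 10) = (2 - 0)/(10 - 0) = 1/5 = 0.2000

0.2000


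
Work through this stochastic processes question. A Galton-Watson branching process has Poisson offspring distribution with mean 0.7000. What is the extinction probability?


Since mu = 0.7000 <= 1, extinction probability = 1.

1.0000


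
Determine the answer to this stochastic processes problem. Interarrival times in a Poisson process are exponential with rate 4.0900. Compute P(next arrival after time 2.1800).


P(X > t) = exp(-lambda * t)
= exp(-4.0900 * 2.1800)
= exp(-8.9162) = 1.3420e-04

1.3420e-04


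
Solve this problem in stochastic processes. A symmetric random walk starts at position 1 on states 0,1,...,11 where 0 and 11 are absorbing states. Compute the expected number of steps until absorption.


For symmetric RW on 0,...,N with absorbing barriers, E(i) = i*(N-i)
E(1) = 1 * 10 = 10

10


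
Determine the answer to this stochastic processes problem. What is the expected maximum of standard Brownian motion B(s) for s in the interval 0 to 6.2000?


E(max B(s)) = sqrt(2t/pi)
= sqrt(2*6.2000/pi)
= sqrt(3.9470)
= 1.9867

1.9867


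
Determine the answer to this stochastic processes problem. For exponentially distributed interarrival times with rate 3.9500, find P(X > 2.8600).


P(X > t) = exp(-lambda * t)
= exp(-3.9500 * 2.8600)
= exp(-11.2970) = 1.2410e-05

1.2410e-05


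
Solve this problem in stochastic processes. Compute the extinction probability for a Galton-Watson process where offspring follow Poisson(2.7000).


Since mu = 2.7000 > 1, extinction prob q < 1.
Solve s = exp(mu*(s-1)) iteratively.
q = 0.0844

0.0844


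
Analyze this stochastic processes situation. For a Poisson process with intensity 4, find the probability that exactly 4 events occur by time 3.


P(N(t)=k) = (lambda*t)^k * exp(-lambda*t) / k!
lambda*t = 12
= 12^4 * exp(-12) / 4!
= 20736 * 6.1442e-06 / 24
= 0.0053

0.0053


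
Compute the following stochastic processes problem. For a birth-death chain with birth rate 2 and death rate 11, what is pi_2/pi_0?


For birth-death process, pi_n/pi_0 = (lambda/mu)^n
= (2/11)^2
= 0.0331

0.0331


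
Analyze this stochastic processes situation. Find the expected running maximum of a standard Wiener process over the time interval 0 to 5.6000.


E(max B(s)) = sqrt(2t/pi)
= sqrt(2*5.6000/pi)
= sqrt(3.5651)
= 1.8881

1.8881


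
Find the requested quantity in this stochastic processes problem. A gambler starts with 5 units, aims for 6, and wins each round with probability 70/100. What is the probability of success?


Gambler's ruin formula:
r = q/p = 0.3000/0.7000 = 0.4286
P(win) = (1 - r^i)/(1 - r^N)
= (1 - 0.4286^5)/(1 - 0.4286^6)
= 0.9917

0.9917


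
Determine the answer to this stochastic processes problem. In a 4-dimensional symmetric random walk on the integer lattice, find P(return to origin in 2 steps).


P(return in 2 steps) = P(reverse first step) = 1/(2d)
= 1/8
= 0.1250

0.1250


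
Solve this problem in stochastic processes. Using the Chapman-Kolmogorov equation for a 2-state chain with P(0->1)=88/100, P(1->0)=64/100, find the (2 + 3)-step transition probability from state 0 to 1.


P^5 = P^2 * P^3
Computing via matrix multiplication of the transition matrix.
Entry (0,1) of P^5 = 0.6010

0.6010


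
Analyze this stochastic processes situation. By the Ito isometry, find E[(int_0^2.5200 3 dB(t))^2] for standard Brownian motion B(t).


By Ito isometry: E[(int f dB)^2] = int f^2 dt
= 3^2 * 2.5200
= 9 * 2.5200 = 22.6800

22.6800


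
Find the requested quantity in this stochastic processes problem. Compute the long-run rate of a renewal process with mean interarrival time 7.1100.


Long-run renewal rate = 1/E(X)
= 1/7.1100
= 0.1406

0.1406


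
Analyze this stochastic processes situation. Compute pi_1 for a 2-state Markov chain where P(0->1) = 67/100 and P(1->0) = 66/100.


Stationary distribution: pi_0 = p10/(p01+p10), pi_1 = p01/(p01+p10)
p01 = 0.6700, p10 = 0.6600
pi_1 = 0.5038

0.5038


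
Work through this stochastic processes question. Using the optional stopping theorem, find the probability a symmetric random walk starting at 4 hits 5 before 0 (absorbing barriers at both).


By optional stopping theorem: E(M at tau) = M(0) = 4
P(hit 5)*5 + P(hit 0)*0 = 4
P(hit 5) = (4 - 0)/(5 - 0) = 4/5 = 0.8000

0.8000


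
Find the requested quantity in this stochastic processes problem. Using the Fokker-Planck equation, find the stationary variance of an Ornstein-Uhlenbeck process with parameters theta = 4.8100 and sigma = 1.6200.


Stationary variance = sigma^2 / (2*theta)
= 1.6200^2 / (2*4.8100)
= 2.6244 / 9.6200
= 0.2728

0.2728


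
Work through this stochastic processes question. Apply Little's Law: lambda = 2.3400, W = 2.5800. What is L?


Little's Law: L = lambda * W
= 2.3400 * 2.5800
= 6.0372

6.0372


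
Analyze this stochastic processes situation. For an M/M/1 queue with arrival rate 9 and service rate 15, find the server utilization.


rho = lambda/mu
= 9/15
= 0.6000

0.6000


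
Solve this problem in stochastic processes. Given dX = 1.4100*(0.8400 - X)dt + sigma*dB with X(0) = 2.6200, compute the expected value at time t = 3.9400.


E[X(t)] = mu + (X(0) - mu)*exp(-theta*t)
= 0.8400 + (2.6200 - 0.8400)*exp(-1.4100*3.9400)
= 0.8400 + 1.7800 * 0.0039
= 0.8469

0.8469


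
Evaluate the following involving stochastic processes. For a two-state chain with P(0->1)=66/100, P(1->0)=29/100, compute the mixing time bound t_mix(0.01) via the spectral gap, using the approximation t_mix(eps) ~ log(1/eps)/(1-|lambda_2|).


lambda_2 = |1 - p01 - p10| = |1 - 0.6600 - 0.2900| = 0.0500
t_mix ~ log(1/eps)/(1 - |lambda_2|)
= log(100)/(1 - 0.0500) = 4.6052/0.9500
= 4.8475

4.8475


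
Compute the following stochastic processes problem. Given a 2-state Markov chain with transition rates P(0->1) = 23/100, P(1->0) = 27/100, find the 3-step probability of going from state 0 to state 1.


Computing P^3 by matrix multiplication.
P = [[0.7700, 0.2300], [0.2700, 0.7300]]
After raising P to the power 3:
P^3(0,1) = 0.4025

0.4025


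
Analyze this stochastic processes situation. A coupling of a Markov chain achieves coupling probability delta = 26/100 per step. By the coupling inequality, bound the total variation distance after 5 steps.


TV distance bound <= (1-delta)^n
= (1 - 0.2600)^5
= 0.7400^5
= 0.2219

0.2219


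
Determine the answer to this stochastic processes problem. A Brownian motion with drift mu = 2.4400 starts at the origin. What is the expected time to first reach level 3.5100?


Expected first passage time = a/mu
= 3.5100/2.4400
= 1.4385

1.4385


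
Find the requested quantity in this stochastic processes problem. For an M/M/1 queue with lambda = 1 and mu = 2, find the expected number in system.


rho = 1/2 = 0.5000
L = rho/(1-rho)
= 0.5000/0.5000
= 1.0000

1.0000


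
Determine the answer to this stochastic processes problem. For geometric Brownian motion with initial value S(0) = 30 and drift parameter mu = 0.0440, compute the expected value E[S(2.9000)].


E[S(t)] = S(0) * exp(mu * t)
= 30 * exp(0.0440 * 2.9000)
= 30 * 1.1361
= 34.0830

34.0830


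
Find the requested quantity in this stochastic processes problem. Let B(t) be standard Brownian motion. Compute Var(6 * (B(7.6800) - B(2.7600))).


Var(alpha*(B(t)-B(s))) = alpha^2 * (t-s)
= 6^2 * (7.6800 - 2.7600)
= 36 * 4.9200
= 177.1200

177.1200


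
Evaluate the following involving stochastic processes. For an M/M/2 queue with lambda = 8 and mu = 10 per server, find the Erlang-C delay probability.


a = lambda/mu = 0.8000
rho = a/c = 0.4000
Erlang-C formula applied:
C(c,a) = 0.2286

0.2286


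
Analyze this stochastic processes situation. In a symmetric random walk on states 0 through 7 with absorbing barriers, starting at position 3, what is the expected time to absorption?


For symmetric RW on 0,...,N with absorbing barriers, E(i) = i*(N-i)
E(3) = 3 * 4 = 12

12


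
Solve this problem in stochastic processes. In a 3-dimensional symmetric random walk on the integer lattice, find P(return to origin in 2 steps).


P(return in 2 steps) = P(reverse first step) = 1/(2d)
= 1/6
= 0.1667

0.1667


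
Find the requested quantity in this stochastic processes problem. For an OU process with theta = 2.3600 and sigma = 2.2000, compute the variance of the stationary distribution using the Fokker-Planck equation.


Stationary variance = sigma^2 / (2*theta)
= 2.2000^2 / (2*2.3600)
= 4.8400 / 4.7200
= 1.0254

1.0254


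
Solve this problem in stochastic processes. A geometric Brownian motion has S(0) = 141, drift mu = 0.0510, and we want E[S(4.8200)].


E[S(t)] = S(0) * exp(mu * t)
= 141 * exp(0.0510 * 4.8200)
= 141 * 1.2787
= 180.2924

180.2924


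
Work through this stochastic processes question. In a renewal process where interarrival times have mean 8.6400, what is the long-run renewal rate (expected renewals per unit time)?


Long-run renewal rate = 1/E(X)
= 1/8.6400
= 0.1157

0.1157


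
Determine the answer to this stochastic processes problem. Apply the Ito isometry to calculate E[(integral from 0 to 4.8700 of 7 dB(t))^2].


By Ito isometry: E[(int f dB)^2] = int f^2 dt
= 7^2 * 4.8700
= 49 * 4.8700 = 238.6300

238.6300


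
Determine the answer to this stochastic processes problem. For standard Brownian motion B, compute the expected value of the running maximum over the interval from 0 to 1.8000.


E(max B(s)) = sqrt(2t/pi)
= sqrt(2*1.8000/pi)
= sqrt(1.1459)
= 1.0705

1.0705


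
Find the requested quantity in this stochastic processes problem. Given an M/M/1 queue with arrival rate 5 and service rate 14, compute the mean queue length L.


rho = 5/14 = 0.3571
L = rho/(1-rho)
= 0.3571/0.6429
= 0.5556

0.5556


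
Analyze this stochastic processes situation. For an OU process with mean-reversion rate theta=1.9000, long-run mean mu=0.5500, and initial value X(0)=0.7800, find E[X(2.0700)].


E[X(t)] = mu + (X(0) - mu)*exp(-theta*t)
= 0.5500 + (0.7800 - 0.5500)*exp(-1.9000*2.0700)
= 0.5500 + 0.2300 * 0.0196
= 0.5545

0.5545


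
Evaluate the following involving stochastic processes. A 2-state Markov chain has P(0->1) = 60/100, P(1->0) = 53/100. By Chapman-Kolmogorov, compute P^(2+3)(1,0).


P^5 = P^2 * P^3
Computing via matrix multiplication of the transition matrix.
Entry (1,0) of P^5 = 0.4690

0.4690


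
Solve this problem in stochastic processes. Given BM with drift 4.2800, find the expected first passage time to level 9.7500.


Expected first passage time = a/mu
= 9.7500/4.2800
= 2.2780

2.2780


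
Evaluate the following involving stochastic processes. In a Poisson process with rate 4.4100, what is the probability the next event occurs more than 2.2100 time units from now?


P(X > t) = exp(-lambda * t)
= exp(-4.4100 * 2.2100)
= exp(-9.7461) = 5.8522e-05

5.8522e-05


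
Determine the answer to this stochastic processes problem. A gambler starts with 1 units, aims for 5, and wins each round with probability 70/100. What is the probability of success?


Gambler's ruin formula:
r = q/p = 0.3000/0.7000 = 0.4286
P(win) = (1 - r^i)/(1 - r^N)
= (1 - 0.4286^1)/(1 - 0.4286^5)
= 0.5798

0.5798


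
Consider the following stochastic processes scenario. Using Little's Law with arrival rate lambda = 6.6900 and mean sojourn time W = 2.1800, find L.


Little's Law: L = lambda * W
= 6.6900 * 2.1800
= 14.5842

14.5842


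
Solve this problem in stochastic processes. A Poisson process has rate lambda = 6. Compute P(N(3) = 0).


P(N(t)=k) = (lambda*t)^k * exp(-lambda*t) / k!
lambda*t = 18
= 18^0 * exp(-18) / 0!
= 1 * 1.5230e-08 / 1
= 1.5230e-08

1.5230e-08


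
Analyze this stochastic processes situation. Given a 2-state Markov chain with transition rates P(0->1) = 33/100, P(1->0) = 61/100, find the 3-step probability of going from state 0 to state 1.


Computing P^3 by matrix multiplication.
P = [[0.6700, 0.3300], [0.6100, 0.3900]]
After raising P to the power 3:
P^3(0,1) = 0.3510

0.3510


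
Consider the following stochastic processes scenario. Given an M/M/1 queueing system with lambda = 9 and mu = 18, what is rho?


rho = lambda/mu
= 9/18
= 0.5000

0.5000


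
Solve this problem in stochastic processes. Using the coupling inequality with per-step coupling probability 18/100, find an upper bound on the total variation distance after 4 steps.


TV distance bound <= (1-delta)^n
= (1 - 0.1800)^4
= 0.8200^4
= 0.4521

0.4521


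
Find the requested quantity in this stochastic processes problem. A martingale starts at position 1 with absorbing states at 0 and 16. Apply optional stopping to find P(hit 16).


By optional stopping theorem: E(M at tau) = M(0) = 1
P(hit 16)*16 + P(hit 0)*0 = 1
P(hit 16) = (1 - 0)/(16 - 0) = 1/16 = 0.0625

0.0625


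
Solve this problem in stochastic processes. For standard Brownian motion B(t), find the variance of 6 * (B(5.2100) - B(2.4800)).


Var(alpha*(B(t)-B(s))) = alpha^2 * (t-s)
= 6^2 * (5.2100 - 2.4800)
= 36 * 2.7300
= 98.2800

98.2800


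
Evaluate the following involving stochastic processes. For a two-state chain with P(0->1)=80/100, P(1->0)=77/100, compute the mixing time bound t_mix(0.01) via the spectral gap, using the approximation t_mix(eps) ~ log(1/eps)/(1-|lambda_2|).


lambda_2 = |1 - p01 - p10| = |1 - 0.8000 - 0.7700| = 0.5700
t_mix ~ log(1/eps)/(1 - |lambda_2|)
= log(100)/(1 - 0.5700) = 4.6052/0.4300
= 10.7097

10.7097


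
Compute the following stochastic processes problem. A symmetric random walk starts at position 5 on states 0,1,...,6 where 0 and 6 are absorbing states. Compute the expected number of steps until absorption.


For symmetric RW on 0,...,N with absorbing barriers, E(i) = i*(N-i)
E(5) = 5 * 1 = 5

5


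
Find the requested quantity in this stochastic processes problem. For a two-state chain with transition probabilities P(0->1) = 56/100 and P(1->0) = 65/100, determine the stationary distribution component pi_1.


Stationary distribution: pi_0 = p10/(p01+p10), pi_1 = p01/(p01+p10)
p01 = 0.5600, p10 = 0.6500
pi_1 = 0.4628

0.4628


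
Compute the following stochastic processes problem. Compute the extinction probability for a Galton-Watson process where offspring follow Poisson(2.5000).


Since mu = 2.5000 > 1, extinction prob q < 1.
Solve s = exp(mu*(s-1)) iteratively.
q = 0.1074

0.1074


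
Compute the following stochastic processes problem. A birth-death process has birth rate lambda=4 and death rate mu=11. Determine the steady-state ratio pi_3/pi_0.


For birth-death process, pi_n/pi_0 = (lambda/mu)^n
= (4/11)^3
= 0.0481

0.0481


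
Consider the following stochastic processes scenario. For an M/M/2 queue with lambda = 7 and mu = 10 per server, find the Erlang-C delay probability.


a = lambda/mu = 0.7000
rho = a/c = 0.3500
Erlang-C formula applied:
C(c,a) = 0.1815

0.1815


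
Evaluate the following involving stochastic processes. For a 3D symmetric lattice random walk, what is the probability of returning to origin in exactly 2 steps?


P(return in 2 steps) = P(reverse first step) = 1/(2d)
= 1/6
= 0.1667

0.1667


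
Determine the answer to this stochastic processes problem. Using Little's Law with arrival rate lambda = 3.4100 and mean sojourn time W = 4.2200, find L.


Little's Law: L = lambda * W
= 3.4100 * 4.2200
= 14.3902

14.3902


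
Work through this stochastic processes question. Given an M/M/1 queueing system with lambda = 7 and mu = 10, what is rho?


rho = lambda/mu
= 7/10
= 0.7000

0.7000


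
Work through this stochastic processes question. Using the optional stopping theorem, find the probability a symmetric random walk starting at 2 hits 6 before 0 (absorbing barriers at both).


By optional stopping theorem: E(M at tau) = M(0) = 2
P(hit 6)*6 + P(hit 0)*0 = 2
P(hit 6) = (2 - 0)/(6 - 0) = 1/3 = 0.3333

0.3333


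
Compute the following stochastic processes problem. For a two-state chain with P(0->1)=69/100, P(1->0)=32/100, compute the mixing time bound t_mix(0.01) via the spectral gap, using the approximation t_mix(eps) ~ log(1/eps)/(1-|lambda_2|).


lambda_2 = |1 - p01 - p10| = |1 - 0.6900 - 0.3200| = 0.0100
t_mix ~ log(1/eps)/(1 - |lambda_2|)
= log(100)/(1 - 0.0100) = 4.6052/0.9900
= 4.6517

4.6517


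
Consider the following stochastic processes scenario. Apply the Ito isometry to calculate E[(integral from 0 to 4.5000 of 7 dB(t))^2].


By Ito isometry: E[(int f dB)^2] = int f^2 dt
= 7^2 * 4.5000
= 49 * 4.5000 = 220.5000

220.5000


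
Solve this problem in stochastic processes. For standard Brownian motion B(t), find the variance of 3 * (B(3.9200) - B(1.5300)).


Var(alpha*(B(t)-B(s))) = alpha^2 * (t-s)
= 3^2 * (3.9200 - 1.5300)
= 9 * 2.3900
= 21.5100

21.5100


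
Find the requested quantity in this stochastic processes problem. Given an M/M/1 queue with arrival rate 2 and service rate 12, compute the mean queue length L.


rho = 2/12 = 0.1667
L = rho/(1-rho)
= 0.1667/0.8333
= 0.2000

0.2000


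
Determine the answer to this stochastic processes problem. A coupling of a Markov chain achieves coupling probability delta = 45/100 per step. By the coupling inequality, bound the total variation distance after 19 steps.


TV distance bound <= (1-delta)^n
= (1 - 0.4500)^19
= 0.5500^19
= 1.1665e-05

1.1665e-05


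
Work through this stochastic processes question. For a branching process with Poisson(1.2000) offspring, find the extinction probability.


Since mu = 1.2000 > 1, extinction prob q < 1.
Solve s = exp(mu*(s-1)) iteratively.
q = 0.6863

0.6863


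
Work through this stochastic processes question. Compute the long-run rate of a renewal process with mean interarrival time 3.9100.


Long-run renewal rate = 1/E(X)
= 1/3.9100
= 0.2558

0.2558


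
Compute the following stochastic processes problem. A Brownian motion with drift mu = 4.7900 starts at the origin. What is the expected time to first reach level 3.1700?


Expected first passage time = a/mu
= 3.1700/4.7900
= 0.6618

0.6618


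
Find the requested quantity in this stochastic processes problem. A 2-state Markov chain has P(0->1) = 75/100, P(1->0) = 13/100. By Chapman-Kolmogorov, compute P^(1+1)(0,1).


P^2 = P^1 * P^1
Computing via matrix multiplication of the transition matrix.
Entry (0,1) of P^2 = 0.8400

0.8400


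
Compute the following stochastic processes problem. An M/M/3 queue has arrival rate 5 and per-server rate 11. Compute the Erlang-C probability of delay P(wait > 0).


a = lambda/mu = 0.4545
rho = a/c = 0.1515
Erlang-C formula applied:
C(c,a) = 0.0117

0.0117


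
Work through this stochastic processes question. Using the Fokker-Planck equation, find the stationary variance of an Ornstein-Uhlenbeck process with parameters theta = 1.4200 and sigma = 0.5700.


Stationary variance = sigma^2 / (2*theta)
= 0.5700^2 / (2*1.4200)
= 0.3249 / 2.8400
= 0.1144

0.1144


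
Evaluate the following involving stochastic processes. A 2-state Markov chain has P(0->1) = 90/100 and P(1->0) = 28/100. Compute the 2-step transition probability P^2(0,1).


Computing P^2 by matrix multiplication.
P = [[0.1000, 0.9000], [0.2800, 0.7200]]
After raising P to the power 2:
P^2(0,1) = 0.7380

0.7380


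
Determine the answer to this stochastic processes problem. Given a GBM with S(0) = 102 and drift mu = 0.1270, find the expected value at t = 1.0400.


E[S(t)] = S(0) * exp(mu * t)
= 102 * exp(0.1270 * 1.0400)
= 102 * 1.1412
= 116.4024

116.4024


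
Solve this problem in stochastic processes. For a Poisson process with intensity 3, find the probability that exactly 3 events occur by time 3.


P(N(t)=k) = (lambda*t)^k * exp(-lambda*t) / k!
lambda*t = 9
= 9^3 * exp(-9) / 3!
= 729 * 1.2341e-04 / 6
= 0.0150

0.0150


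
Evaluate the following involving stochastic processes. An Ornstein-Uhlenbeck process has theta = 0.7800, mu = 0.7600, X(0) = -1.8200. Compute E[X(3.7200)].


E[X(t)] = mu + (X(0) - mu)*exp(-theta*t)
= 0.7600 + (-1.8200 - 0.7600)*exp(-0.7800*3.7200)
= 0.7600 + -2.5800 * 0.0549
= 0.6183

0.6183


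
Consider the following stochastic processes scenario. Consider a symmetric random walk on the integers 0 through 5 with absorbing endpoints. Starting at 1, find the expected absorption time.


For symmetric RW on 0,...,N with absorbing barriers, E(i) = i*(N-i)
E(1) = 1 * 4 = 4

4


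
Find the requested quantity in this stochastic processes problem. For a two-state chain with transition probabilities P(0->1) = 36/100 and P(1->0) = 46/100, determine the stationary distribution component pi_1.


Stationary distribution: pi_0 = p10/(p01+p10), pi_1 = p01/(p01+p10)
p01 = 0.3600, p10 = 0.4600
pi_1 = 0.4390

0.4390
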